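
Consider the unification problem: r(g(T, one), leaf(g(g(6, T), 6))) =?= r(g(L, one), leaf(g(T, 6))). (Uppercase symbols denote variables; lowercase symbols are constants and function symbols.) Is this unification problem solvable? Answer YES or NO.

NO

Decompose r/2: g(T, one) =?= g(L, one),  leaf(g(g(6, T), 6)) =?= leaf(g(T, 6)).
Decompose g/2: T =?= L,  one =?= one.
Bind T := L; substituting into the one remaining equation that mentions T gives: leaf(g(g(6, L), 6)) =?= leaf(g(L, 6)).
Delete trivial equation one =?= one.
Decompose leaf/1: g(g(6, L), 6) =?= g(L, 6).
Decompose g/2: g(6, L) =?= L,  6 =?= 6.
Occurs check fails: L occurs in g(6, L); the equation L =?= g(6, L) has no finite solution.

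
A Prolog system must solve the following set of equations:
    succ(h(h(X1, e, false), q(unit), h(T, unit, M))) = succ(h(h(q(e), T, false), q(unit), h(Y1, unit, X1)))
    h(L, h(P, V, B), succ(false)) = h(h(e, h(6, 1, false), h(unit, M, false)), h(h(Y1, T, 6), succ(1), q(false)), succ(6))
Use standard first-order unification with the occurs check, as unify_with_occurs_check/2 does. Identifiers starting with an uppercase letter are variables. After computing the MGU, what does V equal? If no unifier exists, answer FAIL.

Decompose succ/1: h(h(X1, e, false), q(unit), h(T, unit, M)) = h(h(q(e), T, false), q(unit), h(Y1, unit, X1)).
Decompose h/3: h(X1, e, false) = h(q(e), T, false),  q(unit) = q(unit),  h(T, unit, M) = h(Y1, unit, X1).
Decompose h/3: X1 = q(e),  e = T,  false = false.
Bind X1 := q(e); substituting into the one remaining equation that mentions X1 gives: h(T, unit, M) = h(Y1, unit, q(e)).
Bind T := e; substituting into the 2 remaining equations that mention T gives: h(e, unit, M) = h(Y1, unit, q(e)),  h(L, h(P, V, B), succ(false)) = h(h(e, h(6, 1, false), h(unit, M, false)), h(h(Y1, e, 6), succ(1), q(false)), succ(6)).
Delete trivial equation false = false.
Delete trivial equation q(unit) = q(unit).
Decompose h/3: e = Y1,  unit = unit,  M = q(e).
Bind Y1 := e; substituting into the one remaining equation that mentions Y1 gives: h(L, h(P, V, B), succ(false)) = h(h(e, h(6, 1, false), h(unit, M, false)), h(h(e, e, 6), succ(1), q(false)), succ(6)).
Delete trivial equation unit = unit.
Bind M := q(e); substituting into the remaining equation gives: h(L, h(P, V, B), succ(false)) = h(h(e, h(6, 1, false), h(unit, q(e), false)), h(h(e, e, 6), succ(1), q(false)), succ(6)).
Decompose h/3: L = h(e, h(6, 1, false), h(unit, q(e), false)),  h(P, V, B) = h(h(e, e, 6), succ(1), q(false)),  succ(false) = succ(6).
Bind L := h(e, h(6, 1, false), h(unit, q(e), false)); no other remaining equation mentions L.
Decompose h/3: P = h(e, e, 6),  V = succ(1),  B = q(false).
Bind P := h(e, e, 6); no other remaining equation mentions P.
Bind V := succ(1); no other remaining equation mentions V.
Bind B := q(false); no other remaining equation mentions B.
Decompose succ/1: false = 6.
Clash: constants false and 6 differ; no unifier exists.

FAIL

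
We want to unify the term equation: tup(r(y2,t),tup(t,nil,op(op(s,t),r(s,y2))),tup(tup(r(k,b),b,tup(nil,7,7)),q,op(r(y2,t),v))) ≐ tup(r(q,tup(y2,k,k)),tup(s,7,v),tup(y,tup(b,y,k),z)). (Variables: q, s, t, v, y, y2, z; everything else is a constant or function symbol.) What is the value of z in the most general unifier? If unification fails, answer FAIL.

FAIL

Decompose tup/3: r(y2,t) ≐ r(q,tup(y2,k,k)),  tup(t,nil,op(op(s,t),r(s,y2))) ≐ tup(s,7,v),  tup(tup(r(k,b),b,tup(nil,7,7)),q,op(r(y2,t),v)) ≐ tup(y,tup(b,y,k),z).
Decompose r/2: y2 ≐ q,  t ≐ tup(y2,k,k).
Bind y2 := q; substituting into the remaining equations gives: t ≐ tup(q,k,k),  tup(t,nil,op(op(s,t),r(s,q))) ≐ tup(s,7,v),  tup(tup(r(k,b),b,tup(nil,7,7)),q,op(r(q,t),v)) ≐ tup(y,tup(b,y,k),z).
Bind t := tup(q,k,k); substituting into the remaining equations gives: tup(tup(q,k,k),nil,op(op(s,tup(q,k,k)),r(s,q))) ≐ tup(s,7,v),  tup(tup(r(k,b),b,tup(nil,7,7)),q,op(r(q,tup(q,k,k)),v)) ≐ tup(y,tup(b,y,k),z).
Decompose tup/3: tup(q,k,k) ≐ s,  nil ≐ 7,  op(op(s,tup(q,k,k)),r(s,q)) ≐ v.
Bind s := tup(q,k,k); substituting into the one remaining equation that mentions s gives: op(op(tup(q,k,k),tup(q,k,k)),r(tup(q,k,k),q)) ≐ v.
Clash: constants nil and 7 differ; no unifier exists.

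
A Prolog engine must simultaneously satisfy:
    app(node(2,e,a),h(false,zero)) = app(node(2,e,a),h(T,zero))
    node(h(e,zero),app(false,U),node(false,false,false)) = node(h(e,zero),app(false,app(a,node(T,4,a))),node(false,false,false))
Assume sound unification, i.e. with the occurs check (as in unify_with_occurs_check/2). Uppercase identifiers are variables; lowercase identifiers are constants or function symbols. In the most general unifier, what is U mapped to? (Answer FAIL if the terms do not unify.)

Decompose app/2: node(2,e,a) = node(2,e,a),  h(false,zero) = h(T,zero).
Delete trivial equation node(2,e,a) = node(2,e,a).
Decompose h/2: false = T,  zero = zero.
Bind T := false; substituting into the one remaining equation that mentions T gives: node(h(e,zero),app(false,U),node(false,false,false)) = node(h(e,zero),app(false,app(a,node(false,4,a))),node(false,false,false)).
Delete trivial equation zero = zero.
Decompose node/3: h(e,zero) = h(e,zero),  app(false,U) = app(false,app(a,node(false,4,a))),  node(false,false,false) = node(false,false,false).
Delete trivial equation h(e,zero) = h(e,zero).
Decompose app/2: false = false,  U = app(a,node(false,4,a)).
Delete trivial equation false = false.
Bind U := app(a,node(false,4,a)); no other remaining equation mentions U.
Delete trivial equation node(false,false,false) = node(false,false,false).
MGU = { T -> false, U -> app(a,node(false,4,a)) }, so U -> app(a,node(false,4,a)).

app(a,node(false,4,a))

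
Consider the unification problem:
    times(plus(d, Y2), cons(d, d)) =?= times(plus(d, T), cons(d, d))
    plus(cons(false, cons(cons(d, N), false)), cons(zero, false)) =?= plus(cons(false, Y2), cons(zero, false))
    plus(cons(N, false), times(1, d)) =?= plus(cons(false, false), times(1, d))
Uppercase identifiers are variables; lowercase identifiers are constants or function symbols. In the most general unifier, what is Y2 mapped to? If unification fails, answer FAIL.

Decompose times/2: plus(d, Y2) =?= plus(d, T),  cons(d, d) =?= cons(d, d).
Decompose plus/2: d =?= d,  Y2 =?= T.
Delete trivial equation d =?= d.
Bind Y2 := T; substituting into the one remaining equation that mentions Y2 gives: plus(cons(false, cons(cons(d, N), false)), cons(zero, false)) =?= plus(cons(false, T), cons(zero, false)).
Delete trivial equation cons(d, d) =?= cons(d, d).
Decompose plus/2: cons(false, cons(cons(d, N), false)) =?= cons(false, T),  cons(zero, false) =?= cons(zero, false).
Decompose cons/2: false =?= false,  cons(cons(d, N), false) =?= T.
Delete trivial equation false =?= false.
Bind T := cons(cons(d, N), false); no other remaining equation mentions T. Substituting into the earlier binding gives Y2 := cons(cons(d, N), false).
Delete trivial equation cons(zero, false) =?= cons(zero, false).
Decompose plus/2: cons(N, false) =?= cons(false, false),  times(1, d) =?= times(1, d).
Decompose cons/2: N =?= false,  false =?= false.
Bind N := false; no other remaining equation mentions N. Substituting into the earlier bindings gives Y2 := cons(cons(d, false), false), T := cons(cons(d, false), false).
Delete trivial equation false =?= false.
Delete trivial equation times(1, d) =?= times(1, d).
MGU = { Y2 -> cons(cons(d, false), false), T -> cons(cons(d, false), false), N -> false }, so Y2 -> cons(cons(d, false), false).

cons(cons(d, false), false)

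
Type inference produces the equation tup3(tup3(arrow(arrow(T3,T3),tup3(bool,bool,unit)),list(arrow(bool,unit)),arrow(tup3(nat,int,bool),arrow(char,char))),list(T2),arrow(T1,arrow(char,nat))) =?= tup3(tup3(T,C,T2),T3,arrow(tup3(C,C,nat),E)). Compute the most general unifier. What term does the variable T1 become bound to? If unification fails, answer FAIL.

Decompose tup3/3: tup3(arrow(arrow(T3,T3),tup3(bool,bool,unit)),list(arrow(bool,unit)),arrow(tup3(nat,int,bool),arrow(char,char))) =?= tup3(T,C,T2),  list(T2) =?= T3,  arrow(T1,arrow(char,nat)) =?= arrow(tup3(C,C,nat),E).
Decompose tup3/3: arrow(arrow(T3,T3),tup3(bool,bool,unit)) =?= T,  list(arrow(bool,unit)) =?= C,  arrow(tup3(nat,int,bool),arrow(char,char)) =?= T2.
Bind T := arrow(arrow(T3,T3),tup3(bool,bool,unit)); no other remaining equation mentions T.
Bind C := list(arrow(bool,unit)); substituting into the one remaining equation that mentions C gives: arrow(T1,arrow(char,nat)) =?= arrow(tup3(list(arrow(bool,unit)),list(arrow(bool,unit)),nat),E).
Bind T2 := arrow(tup3(nat,int,bool),arrow(char,char)); substituting into the one remaining equation that mentions T2 gives: list(arrow(tup3(nat,int,bool),arrow(char,char))) =?= T3.
Bind T3 := list(arrow(tup3(nat,int,bool),arrow(char,char))); no other remaining equation mentions T3. Substituting into the earlier binding gives T := arrow(arrow(list(arrow(tup3(nat,int,bool),arrow(char,char))),list(arrow(tup3(nat,int,bool),arrow(char,char)))),tup3(bool,bool,unit)).
Decompose arrow/2: T1 =?= tup3(list(arrow(bool,unit)),list(arrow(bool,unit)),nat),  arrow(char,nat) =?= E.
Bind T1 := tup3(list(arrow(bool,unit)),list(arrow(bool,unit)),nat); no other remaining equation mentions T1.
Bind E := arrow(char,nat).
MGU = { T ↦ arrow(arrow(list(arrow(tup3(nat,int,bool),arrow(char,char))),list(arrow(tup3(nat,int,bool),arrow(char,char)))),tup3(bool,bool,unit)), C ↦ list(arrow(bool,unit)), T2 ↦ arrow(tup3(nat,int,bool),arrow(char,char)), T3 ↦ list(arrow(tup3(nat,int,bool),arrow(char,char))), T1 ↦ tup3(list(arrow(bool,unit)),list(arrow(bool,unit)),nat), E ↦ arrow(char,nat) }, so T1 ↦ tup3(list(arrow(bool,unit)),list(arrow(bool,unit)),nat).

tup3(list(arrow(bool,unit)),list(arrow(bool,unit)),nat)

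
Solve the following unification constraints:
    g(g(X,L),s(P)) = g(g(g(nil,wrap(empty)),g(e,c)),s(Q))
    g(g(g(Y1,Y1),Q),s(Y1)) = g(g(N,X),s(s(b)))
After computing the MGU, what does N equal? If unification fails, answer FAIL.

Decompose g/2: g(X,L) = g(g(nil,wrap(empty)),g(e,c)),  s(P) = s(Q).
Decompose g/2: X = g(nil,wrap(empty)),  L = g(e,c).
Bind X := g(nil,wrap(empty)); substituting into the one remaining equation that mentions X gives: g(g(g(Y1,Y1),Q),s(Y1)) = g(g(N,g(nil,wrap(empty))),s(s(b))).
Bind L := g(e,c); no other remaining equation mentions L.
Decompose s/1: P = Q.
Bind P := Q; no other remaining equation mentions P.
Decompose g/2: g(g(Y1,Y1),Q) = g(N,g(nil,wrap(empty))),  s(Y1) = s(s(b)).
Decompose g/2: g(Y1,Y1) = N,  Q = g(nil,wrap(empty)).
Bind N := g(Y1,Y1); no other remaining equation mentions N.
Bind Q := g(nil,wrap(empty)); no other remaining equation mentions Q. Substituting into the earlier binding gives P := g(nil,wrap(empty)).
Decompose s/1: Y1 = s(b).
Bind Y1 := s(b). Substituting into the earlier binding gives N := g(s(b),s(b)).
MGU = { X ↦ g(nil,wrap(empty)), L ↦ g(e,c), P ↦ g(nil,wrap(empty)), N ↦ g(s(b),s(b)), Q ↦ g(nil,wrap(empty)), Y1 ↦ s(b) }, so N ↦ g(s(b),s(b)).

g(s(b),s(b))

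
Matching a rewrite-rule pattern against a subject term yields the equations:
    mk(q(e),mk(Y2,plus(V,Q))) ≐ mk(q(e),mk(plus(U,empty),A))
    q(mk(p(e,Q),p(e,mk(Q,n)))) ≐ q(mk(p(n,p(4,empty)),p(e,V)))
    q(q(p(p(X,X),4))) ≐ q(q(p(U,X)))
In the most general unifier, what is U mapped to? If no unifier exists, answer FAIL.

Decompose mk/2: q(e) ≐ q(e),  mk(Y2,plus(V,Q)) ≐ mk(plus(U,empty),A).
Delete trivial equation q(e) ≐ q(e).
Decompose mk/2: Y2 ≐ plus(U,empty),  plus(V,Q) ≐ A.
Bind Y2 := plus(U,empty); no other remaining equation mentions Y2.
Bind A := plus(V,Q); no other remaining equation mentions A.
Decompose q/1: mk(p(e,Q),p(e,mk(Q,n))) ≐ mk(p(n,p(4,empty)),p(e,V)).
Decompose mk/2: p(e,Q) ≐ p(n,p(4,empty)),  p(e,mk(Q,n)) ≐ p(e,V).
Decompose p/2: e ≐ n,  Q ≐ p(4,empty).
Clash: constants e and n differ; no unifier exists.

FAIL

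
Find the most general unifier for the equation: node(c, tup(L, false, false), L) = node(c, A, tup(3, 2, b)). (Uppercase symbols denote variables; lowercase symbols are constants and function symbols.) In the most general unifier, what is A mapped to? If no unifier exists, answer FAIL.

Decompose node/3: c = c,  tup(L, false, false) = A,  L = tup(3, 2, b).
Delete trivial equation c = c.
Bind A := tup(L, false, false); no other remaining equation mentions A.
Bind L := tup(3, 2, b). Substituting into the earlier binding gives A := tup(tup(3, 2, b), false, false).
MGU = { A ↦ tup(tup(3, 2, b), false, false), L ↦ tup(3, 2, b) }, so A ↦ tup(tup(3, 2, b), false, false).

tup(tup(3, 2, b), false, false)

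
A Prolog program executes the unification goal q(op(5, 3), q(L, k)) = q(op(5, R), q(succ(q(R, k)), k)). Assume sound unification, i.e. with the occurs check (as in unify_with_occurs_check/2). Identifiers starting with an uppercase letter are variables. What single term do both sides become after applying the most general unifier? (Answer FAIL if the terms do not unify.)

q(op(5, 3), q(succ(q(3, k)), k))

Decompose q/2: op(5, 3) = op(5, R),  q(L, k) = q(succ(q(R, k)), k).
Decompose op/2: 5 = 5,  3 = R.
Delete trivial equation 5 = 5.
Bind R := 3; substituting into the remaining equation gives: q(L, k) = q(succ(q(3, k)), k).
Decompose q/2: L = succ(q(3, k)),  k = k.
Bind L := succ(q(3, k)); no other remaining equation mentions L.
Delete trivial equation k = k.
Applying the MGU to either side gives q(op(5, 3), q(succ(q(3, k)), k)).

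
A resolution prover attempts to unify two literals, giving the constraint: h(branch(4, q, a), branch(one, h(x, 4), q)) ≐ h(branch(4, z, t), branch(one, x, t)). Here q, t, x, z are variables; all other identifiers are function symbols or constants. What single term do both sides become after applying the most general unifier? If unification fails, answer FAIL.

FAIL

Decompose h/2: branch(4, q, a) ≐ branch(4, z, t),  branch(one, h(x, 4), q) ≐ branch(one, x, t).
Decompose branch/3: 4 ≐ 4,  q ≐ z,  a ≐ t.
Delete trivial equation 4 ≐ 4.
Bind q := z; substituting into the one remaining equation that mentions q gives: branch(one, h(x, 4), z) ≐ branch(one, x, t).
Bind t := a; substituting into the remaining equation gives: branch(one, h(x, 4), z) ≐ branch(one, x, a).
Decompose branch/3: one ≐ one,  h(x, 4) ≐ x,  z ≐ a.
Delete trivial equation one ≐ one.
Occurs check fails: x occurs in h(x, 4); the equation x ≐ h(x, 4) has no finite solution.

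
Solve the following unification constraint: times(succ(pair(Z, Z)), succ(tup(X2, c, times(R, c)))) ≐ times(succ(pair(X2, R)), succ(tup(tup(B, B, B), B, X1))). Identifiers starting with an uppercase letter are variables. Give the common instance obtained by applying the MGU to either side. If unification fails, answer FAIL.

times(succ(pair(tup(c, c, c), tup(c, c, c))), succ(tup(tup(c, c, c), c, times(tup(c, c, c), c))))

Decompose times/2: succ(pair(Z, Z)) ≐ succ(pair(X2, R)),  succ(tup(X2, c, times(R, c))) ≐ succ(tup(tup(B, B, B), B, X1)).
Decompose succ/1: pair(Z, Z) ≐ pair(X2, R).
Decompose pair/2: Z ≐ X2,  Z ≐ R.
Bind Z := X2; substituting into the one remaining equation that mentions Z gives: X2 ≐ R.
Bind X2 := R; substituting into the remaining equation gives: succ(tup(R, c, times(R, c))) ≐ succ(tup(tup(B, B, B), B, X1)). Substituting into the earlier binding gives Z := R.
Decompose succ/1: tup(R, c, times(R, c)) ≐ tup(tup(B, B, B), B, X1).
Decompose tup/3: R ≐ tup(B, B, B),  c ≐ B,  times(R, c) ≐ X1.
Bind R := tup(B, B, B); substituting into the one remaining equation that mentions R gives: times(tup(B, B, B), c) ≐ X1. Substituting into the earlier bindings gives Z := tup(B, B, B), X2 := tup(B, B, B).
Bind B := c; substituting into the remaining equation gives: times(tup(c, c, c), c) ≐ X1. Substituting into the earlier bindings gives Z := tup(c, c, c), X2 := tup(c, c, c), R := tup(c, c, c).
Bind X1 := times(tup(c, c, c), c).
Applying the MGU to either side gives times(succ(pair(tup(c, c, c), tup(c, c, c))), succ(tup(tup(c, c, c), c, times(tup(c, c, c), c)))).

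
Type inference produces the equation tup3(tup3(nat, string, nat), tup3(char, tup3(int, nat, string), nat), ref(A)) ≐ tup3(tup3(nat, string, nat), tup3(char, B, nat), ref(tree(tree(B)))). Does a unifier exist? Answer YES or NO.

YES

Decompose tup3/3: tup3(nat, string, nat) ≐ tup3(nat, string, nat),  tup3(char, tup3(int, nat, string), nat) ≐ tup3(char, B, nat),  ref(A) ≐ ref(tree(tree(B))).
Delete trivial equation tup3(nat, string, nat) ≐ tup3(nat, string, nat).
Decompose tup3/3: char ≐ char,  tup3(int, nat, string) ≐ B,  nat ≐ nat.
Delete trivial equation char ≐ char.
Bind B := tup3(int, nat, string); substituting into the one remaining equation that mentions B gives: ref(A) ≐ ref(tree(tree(tup3(int, nat, string)))).
Delete trivial equation nat ≐ nat.
Decompose ref/1: A ≐ tree(tree(tup3(int, nat, string))).
Bind A := tree(tree(tup3(int, nat, string))).
No equations remain and no clash or occurs-check failure arose, so a unifier exists.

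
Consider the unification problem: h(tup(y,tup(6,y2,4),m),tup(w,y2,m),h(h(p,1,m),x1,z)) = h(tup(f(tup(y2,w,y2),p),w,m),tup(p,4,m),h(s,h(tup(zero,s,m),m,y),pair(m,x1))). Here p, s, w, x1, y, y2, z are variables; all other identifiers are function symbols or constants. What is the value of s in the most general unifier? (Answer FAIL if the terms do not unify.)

Decompose h/3: tup(y,tup(6,y2,4),m) = tup(f(tup(y2,w,y2),p),w,m),  tup(w,y2,m) = tup(p,4,m),  h(h(p,1,m),x1,z) = h(s,h(tup(zero,s,m),m,y),pair(m,x1)).
Decompose tup/3: y = f(tup(y2,w,y2),p),  tup(6,y2,4) = w,  m = m.
Bind y := f(tup(y2,w,y2),p); substituting into the one remaining equation that mentions y gives: h(h(p,1,m),x1,z) = h(s,h(tup(zero,s,m),m,f(tup(y2,w,y2),p)),pair(m,x1)).
Bind w := tup(6,y2,4); substituting into the 2 remaining equations that mention w gives: tup(tup(6,y2,4),y2,m) = tup(p,4,m),  h(h(p,1,m),x1,z) = h(s,h(tup(zero,s,m),m,f(tup(y2,tup(6,y2,4),y2),p)),pair(m,x1)). Substituting into the earlier binding gives y := f(tup(y2,tup(6,y2,4),y2),p).
Delete trivial equation m = m.
Decompose tup/3: tup(6,y2,4) = p,  y2 = 4,  m = m.
Bind p := tup(6,y2,4); substituting into the one remaining equation that mentions p gives: h(h(tup(6,y2,4),1,m),x1,z) = h(s,h(tup(zero,s,m),m,f(tup(y2,tup(6,y2,4),y2),tup(6,y2,4))),pair(m,x1)). Substituting into the earlier binding gives y := f(tup(y2,tup(6,y2,4),y2),tup(6,y2,4)).
Bind y2 := 4; substituting into the one remaining equation that mentions y2 gives: h(h(tup(6,4,4),1,m),x1,z) = h(s,h(tup(zero,s,m),m,f(tup(4,tup(6,4,4),4),tup(6,4,4))),pair(m,x1)). Substituting into the earlier bindings gives y := f(tup(4,tup(6,4,4),4),tup(6,4,4)), w := tup(6,4,4), p := tup(6,4,4).
Delete trivial equation m = m.
Decompose h/3: h(tup(6,4,4),1,m) = s,  x1 = h(tup(zero,s,m),m,f(tup(4,tup(6,4,4),4),tup(6,4,4))),  z = pair(m,x1).
Bind s := h(tup(6,4,4),1,m); substituting into the one remaining equation that mentions s gives: x1 = h(tup(zero,h(tup(6,4,4),1,m),m),m,f(tup(4,tup(6,4,4),4),tup(6,4,4))).
Bind x1 := h(tup(zero,h(tup(6,4,4),1,m),m),m,f(tup(4,tup(6,4,4),4),tup(6,4,4))); substituting into the remaining equation gives: z = pair(m,h(tup(zero,h(tup(6,4,4),1,m),m),m,f(tup(4,tup(6,4,4),4),tup(6,4,4)))).
Bind z := pair(m,h(tup(zero,h(tup(6,4,4),1,m),m),m,f(tup(4,tup(6,4,4),4),tup(6,4,4)))).
MGU = { y -> f(tup(4,tup(6,4,4),4),tup(6,4,4)), w -> tup(6,4,4), p -> tup(6,4,4), y2 -> 4, s -> h(tup(6,4,4),1,m), x1 -> h(tup(zero,h(tup(6,4,4),1,m),m),m,f(tup(4,tup(6,4,4),4),tup(6,4,4))), z -> pair(m,h(tup(zero,h(tup(6,4,4),1,m),m),m,f(tup(4,tup(6,4,4),4),tup(6,4,4)))) }, so s -> h(tup(6,4,4),1,m).

h(tup(6,4,4),1,m)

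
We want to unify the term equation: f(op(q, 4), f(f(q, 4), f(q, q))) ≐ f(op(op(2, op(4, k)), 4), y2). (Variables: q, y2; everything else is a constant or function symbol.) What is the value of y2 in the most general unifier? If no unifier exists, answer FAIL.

f(f(op(2, op(4, k)), 4), f(op(2, op(4, k)), op(2, op(4, k))))

Decompose f/2: op(q, 4) ≐ op(op(2, op(4, k)), 4),  f(f(q, 4), f(q, q)) ≐ y2.
Decompose op/2: q ≐ op(2, op(4, k)),  4 ≐ 4.
Bind q := op(2, op(4, k)); substituting into the one remaining equation that mentions q gives: f(f(op(2, op(4, k)), 4), f(op(2, op(4, k)), op(2, op(4, k)))) ≐ y2.
Delete trivial equation 4 ≐ 4.
Bind y2 := f(f(op(2, op(4, k)), 4), f(op(2, op(4, k)), op(2, op(4, k)))).
MGU = { q -> op(2, op(4, k)), y2 -> f(f(op(2, op(4, k)), 4), f(op(2, op(4, k)), op(2, op(4, k)))) }, so y2 -> f(f(op(2, op(4, k)), 4), f(op(2, op(4, k)), op(2, op(4, k)))).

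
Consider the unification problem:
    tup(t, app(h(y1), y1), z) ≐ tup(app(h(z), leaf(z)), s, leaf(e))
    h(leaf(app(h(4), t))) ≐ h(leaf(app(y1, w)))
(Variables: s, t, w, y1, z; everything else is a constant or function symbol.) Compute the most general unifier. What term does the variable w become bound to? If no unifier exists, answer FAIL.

app(h(leaf(e)), leaf(leaf(e)))

Decompose tup/3: t ≐ app(h(z), leaf(z)),  app(h(y1), y1) ≐ s,  z ≐ leaf(e).
Bind t := app(h(z), leaf(z)); substituting into the one remaining equation that mentions t gives: h(leaf(app(h(4), app(h(z), leaf(z))))) ≐ h(leaf(app(y1, w))).
Bind s := app(h(y1), y1); no other remaining equation mentions s.
Bind z := leaf(e); substituting into the remaining equation gives: h(leaf(app(h(4), app(h(leaf(e)), leaf(leaf(e)))))) ≐ h(leaf(app(y1, w))). Substituting into the earlier binding gives t := app(h(leaf(e)), leaf(leaf(e))).
Decompose h/1: leaf(app(h(4), app(h(leaf(e)), leaf(leaf(e))))) ≐ leaf(app(y1, w)).
Decompose leaf/1: app(h(4), app(h(leaf(e)), leaf(leaf(e)))) ≐ app(y1, w).
Decompose app/2: h(4) ≐ y1,  app(h(leaf(e)), leaf(leaf(e))) ≐ w.
Bind y1 := h(4); no other remaining equation mentions y1. Substituting into the earlier binding gives s := app(h(h(4)), h(4)).
Bind w := app(h(leaf(e)), leaf(leaf(e))).
MGU = { t -> app(h(leaf(e)), leaf(leaf(e))), s -> app(h(h(4)), h(4)), z -> leaf(e), y1 -> h(4), w -> app(h(leaf(e)), leaf(leaf(e))) }, so w -> app(h(leaf(e)), leaf(leaf(e))).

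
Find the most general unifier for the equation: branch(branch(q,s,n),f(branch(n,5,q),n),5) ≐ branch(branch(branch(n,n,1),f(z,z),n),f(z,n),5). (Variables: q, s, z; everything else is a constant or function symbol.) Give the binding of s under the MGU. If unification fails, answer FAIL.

f(branch(n,5,branch(n,n,1)),branch(n,5,branch(n,n,1)))

Decompose branch/3: branch(q,s,n) ≐ branch(branch(n,n,1),f(z,z),n),  f(branch(n,5,q),n) ≐ f(z,n),  5 ≐ 5.
Decompose branch/3: q ≐ branch(n,n,1),  s ≐ f(z,z),  n ≐ n.
Bind q := branch(n,n,1); substituting into the one remaining equation that mentions q gives: f(branch(n,5,branch(n,n,1)),n) ≐ f(z,n).
Bind s := f(z,z); no other remaining equation mentions s.
Delete trivial equation n ≐ n.
Decompose f/2: branch(n,5,branch(n,n,1)) ≐ z,  n ≐ n.
Bind z := branch(n,5,branch(n,n,1)); no other remaining equation mentions z. Substituting into the earlier binding gives s := f(branch(n,5,branch(n,n,1)),branch(n,5,branch(n,n,1))).
Delete trivial equation n ≐ n.
Delete trivial equation 5 ≐ 5.
MGU = { q := branch(n,n,1), s := f(branch(n,5,branch(n,n,1)),branch(n,5,branch(n,n,1))), z := branch(n,5,branch(n,n,1)) }, so s := f(branch(n,5,branch(n,n,1)),branch(n,5,branch(n,n,1))).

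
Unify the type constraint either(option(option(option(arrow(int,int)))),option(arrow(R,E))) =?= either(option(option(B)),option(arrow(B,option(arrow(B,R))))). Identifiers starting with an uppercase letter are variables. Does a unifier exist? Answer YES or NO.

YES

Decompose either/2: option(option(option(arrow(int,int)))) =?= option(option(B)),  option(arrow(R,E)) =?= option(arrow(B,option(arrow(B,R)))).
Decompose option/1: option(option(arrow(int,int))) =?= option(B).
Decompose option/1: option(arrow(int,int)) =?= B.
Bind B := option(arrow(int,int)); substituting into the remaining equation gives: option(arrow(R,E)) =?= option(arrow(option(arrow(int,int)),option(arrow(option(arrow(int,int)),R)))).
Decompose option/1: arrow(R,E) =?= arrow(option(arrow(int,int)),option(arrow(option(arrow(int,int)),R))).
Decompose arrow/2: R =?= option(arrow(int,int)),  E =?= option(arrow(option(arrow(int,int)),R)).
Bind R := option(arrow(int,int)); substituting into the remaining equation gives: E =?= option(arrow(option(arrow(int,int)),option(arrow(int,int)))).
Bind E := option(arrow(option(arrow(int,int)),option(arrow(int,int)))).
No equations remain and no clash or occurs-check failure arose, so a unifier exists.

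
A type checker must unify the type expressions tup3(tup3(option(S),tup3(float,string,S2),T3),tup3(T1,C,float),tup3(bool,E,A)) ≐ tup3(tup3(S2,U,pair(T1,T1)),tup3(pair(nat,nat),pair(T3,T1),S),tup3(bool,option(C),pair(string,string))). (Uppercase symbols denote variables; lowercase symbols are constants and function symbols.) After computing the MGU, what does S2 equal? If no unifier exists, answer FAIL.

Decompose tup3/3: tup3(option(S),tup3(float,string,S2),T3) ≐ tup3(S2,U,pair(T1,T1)),  tup3(T1,C,float) ≐ tup3(pair(nat,nat),pair(T3,T1),S),  tup3(bool,E,A) ≐ tup3(bool,option(C),pair(string,string)).
Decompose tup3/3: option(S) ≐ S2,  tup3(float,string,S2) ≐ U,  T3 ≐ pair(T1,T1).
Bind S2 := option(S); substituting into the one remaining equation that mentions S2 gives: tup3(float,string,option(S)) ≐ U.
Bind U := tup3(float,string,option(S)); no other remaining equation mentions U.
Bind T3 := pair(T1,T1); substituting into the one remaining equation that mentions T3 gives: tup3(T1,C,float) ≐ tup3(pair(nat,nat),pair(pair(T1,T1),T1),S).
Decompose tup3/3: T1 ≐ pair(nat,nat),  C ≐ pair(pair(T1,T1),T1),  float ≐ S.
Bind T1 := pair(nat,nat); substituting into the one remaining equation that mentions T1 gives: C ≐ pair(pair(pair(nat,nat),pair(nat,nat)),pair(nat,nat)). Substituting into the earlier binding gives T3 := pair(pair(nat,nat),pair(nat,nat)).
Bind C := pair(pair(pair(nat,nat),pair(nat,nat)),pair(nat,nat)); substituting into the one remaining equation that mentions C gives: tup3(bool,E,A) ≐ tup3(bool,option(pair(pair(pair(nat,nat),pair(nat,nat)),pair(nat,nat))),pair(string,string)).
Bind S := float; no other remaining equation mentions S. Substituting into the earlier bindings gives S2 := option(float), U := tup3(float,string,option(float)).
Decompose tup3/3: bool ≐ bool,  E ≐ option(pair(pair(pair(nat,nat),pair(nat,nat)),pair(nat,nat))),  A ≐ pair(string,string).
Delete trivial equation bool ≐ bool.
Bind E := option(pair(pair(pair(nat,nat),pair(nat,nat)),pair(nat,nat))); no other remaining equation mentions E.
Bind A := pair(string,string).
MGU = { S2 ↦ option(float), U ↦ tup3(float,string,option(float)), T3 ↦ pair(pair(nat,nat),pair(nat,nat)), T1 ↦ pair(nat,nat), C ↦ pair(pair(pair(nat,nat),pair(nat,nat)),pair(nat,nat)), S ↦ float, E ↦ option(pair(pair(pair(nat,nat),pair(nat,nat)),pair(nat,nat))), A ↦ pair(string,string) }, so S2 ↦ option(float).

option(float)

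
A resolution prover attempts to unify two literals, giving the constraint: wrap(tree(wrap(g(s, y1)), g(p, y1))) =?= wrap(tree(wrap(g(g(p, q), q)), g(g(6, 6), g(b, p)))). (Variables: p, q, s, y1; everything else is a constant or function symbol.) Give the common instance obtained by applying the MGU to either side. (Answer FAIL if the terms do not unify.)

Decompose wrap/1: tree(wrap(g(s, y1)), g(p, y1)) =?= tree(wrap(g(g(p, q), q)), g(g(6, 6), g(b, p))).
Decompose tree/2: wrap(g(s, y1)) =?= wrap(g(g(p, q), q)),  g(p, y1) =?= g(g(6, 6), g(b, p)).
Decompose wrap/1: g(s, y1) =?= g(g(p, q), q).
Decompose g/2: s =?= g(p, q),  y1 =?= q.
Bind s := g(p, q); no other remaining equation mentions s.
Bind y1 := q; substituting into the remaining equation gives: g(p, q) =?= g(g(6, 6), g(b, p)).
Decompose g/2: p =?= g(6, 6),  q =?= g(b, p).
Bind p := g(6, 6); substituting into the remaining equation gives: q =?= g(b, g(6, 6)). Substituting into the earlier binding gives s := g(g(6, 6), q).
Bind q := g(b, g(6, 6)). Substituting into the earlier bindings gives s := g(g(6, 6), g(b, g(6, 6))), y1 := g(b, g(6, 6)).
Applying the MGU to either side gives wrap(tree(wrap(g(g(g(6, 6), g(b, g(6, 6))), g(b, g(6, 6)))), g(g(6, 6), g(b, g(6, 6))))).

wrap(tree(wrap(g(g(g(6, 6), g(b, g(6, 6))), g(b, g(6, 6)))), g(g(6, 6), g(b, g(6, 6)))))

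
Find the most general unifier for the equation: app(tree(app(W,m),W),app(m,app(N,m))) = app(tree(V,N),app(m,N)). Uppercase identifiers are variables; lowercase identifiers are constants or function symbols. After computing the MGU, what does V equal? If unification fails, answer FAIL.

FAIL

Decompose app/2: tree(app(W,m),W) = tree(V,N),  app(m,app(N,m)) = app(m,N).
Decompose tree/2: app(W,m) = V,  W = N.
Bind V := app(W,m); no other remaining equation mentions V.
Bind W := N; no other remaining equation mentions W. Substituting into the earlier binding gives V := app(N,m).
Decompose app/2: m = m,  app(N,m) = N.
Delete trivial equation m = m.
Occurs check fails: N occurs in app(N,m); the equation N = app(N,m) has no finite solution.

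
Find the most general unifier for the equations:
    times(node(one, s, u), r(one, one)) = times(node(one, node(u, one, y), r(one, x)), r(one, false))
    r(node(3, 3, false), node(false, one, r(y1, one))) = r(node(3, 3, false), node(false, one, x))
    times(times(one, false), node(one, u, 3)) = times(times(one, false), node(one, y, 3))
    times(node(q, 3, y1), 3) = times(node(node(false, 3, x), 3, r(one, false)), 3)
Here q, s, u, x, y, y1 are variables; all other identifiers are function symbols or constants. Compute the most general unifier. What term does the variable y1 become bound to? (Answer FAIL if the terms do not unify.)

Decompose times/2: node(one, s, u) = node(one, node(u, one, y), r(one, x)),  r(one, one) = r(one, false).
Decompose node/3: one = one,  s = node(u, one, y),  u = r(one, x).
Delete trivial equation one = one.
Bind s := node(u, one, y); no other remaining equation mentions s.
Bind u := r(one, x); substituting into the one remaining equation that mentions u gives: times(times(one, false), node(one, r(one, x), 3)) = times(times(one, false), node(one, y, 3)). Substituting into the earlier binding gives s := node(r(one, x), one, y).
Decompose r/2: one = one,  one = false.
Delete trivial equation one = one.
Clash: constants one and false differ; no unifier exists.

FAIL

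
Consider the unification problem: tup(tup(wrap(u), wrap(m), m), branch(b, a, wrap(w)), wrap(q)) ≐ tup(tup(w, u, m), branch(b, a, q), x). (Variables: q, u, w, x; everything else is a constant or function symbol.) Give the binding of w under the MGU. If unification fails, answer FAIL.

wrap(wrap(m))

Decompose tup/3: tup(wrap(u), wrap(m), m) ≐ tup(w, u, m),  branch(b, a, wrap(w)) ≐ branch(b, a, q),  wrap(q) ≐ x.
Decompose tup/3: wrap(u) ≐ w,  wrap(m) ≐ u,  m ≐ m.
Bind w := wrap(u); substituting into the one remaining equation that mentions w gives: branch(b, a, wrap(wrap(u))) ≐ branch(b, a, q).
Bind u := wrap(m); substituting into the one remaining equation that mentions u gives: branch(b, a, wrap(wrap(wrap(m)))) ≐ branch(b, a, q). Substituting into the earlier binding gives w := wrap(wrap(m)).
Delete trivial equation m ≐ m.
Decompose branch/3: b ≐ b,  a ≐ a,  wrap(wrap(wrap(m))) ≐ q.
Delete trivial equation b ≐ b.
Delete trivial equation a ≐ a.
Bind q := wrap(wrap(wrap(m))); substituting into the remaining equation gives: wrap(wrap(wrap(wrap(m)))) ≐ x.
Bind x := wrap(wrap(wrap(wrap(m)))).
MGU = { w := wrap(wrap(m)), u := wrap(m), q := wrap(wrap(wrap(m))), x := wrap(wrap(wrap(wrap(m)))) }, so w := wrap(wrap(m)).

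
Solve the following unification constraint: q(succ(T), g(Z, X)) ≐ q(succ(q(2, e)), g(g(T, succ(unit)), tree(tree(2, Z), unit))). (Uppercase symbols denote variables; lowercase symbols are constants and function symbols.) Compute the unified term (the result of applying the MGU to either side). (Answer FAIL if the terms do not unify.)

Decompose q/2: succ(T) ≐ succ(q(2, e)),  g(Z, X) ≐ g(g(T, succ(unit)), tree(tree(2, Z), unit)).
Decompose succ/1: T ≐ q(2, e).
Bind T := q(2, e); substituting into the remaining equation gives: g(Z, X) ≐ g(g(q(2, e), succ(unit)), tree(tree(2, Z), unit)).
Decompose g/2: Z ≐ g(q(2, e), succ(unit)),  X ≐ tree(tree(2, Z), unit).
Bind Z := g(q(2, e), succ(unit)); substituting into the remaining equation gives: X ≐ tree(tree(2, g(q(2, e), succ(unit))), unit).
Bind X := tree(tree(2, g(q(2, e), succ(unit))), unit).
Applying the MGU to either side gives q(succ(q(2, e)), g(g(q(2, e), succ(unit)), tree(tree(2, g(q(2, e), succ(unit))), unit))).

q(succ(q(2, e)), g(g(q(2, e), succ(unit)), tree(tree(2, g(q(2, e), succ(unit))), unit)))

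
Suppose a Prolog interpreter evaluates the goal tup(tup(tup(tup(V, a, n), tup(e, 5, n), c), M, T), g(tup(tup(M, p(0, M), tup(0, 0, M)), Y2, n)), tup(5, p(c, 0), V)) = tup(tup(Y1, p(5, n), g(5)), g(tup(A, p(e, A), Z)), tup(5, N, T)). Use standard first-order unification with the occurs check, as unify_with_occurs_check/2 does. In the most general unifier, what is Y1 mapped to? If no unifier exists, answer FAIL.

Decompose tup/3: tup(tup(tup(V, a, n), tup(e, 5, n), c), M, T) = tup(Y1, p(5, n), g(5)),  g(tup(tup(M, p(0, M), tup(0, 0, M)), Y2, n)) = g(tup(A, p(e, A), Z)),  tup(5, p(c, 0), V) = tup(5, N, T).
Decompose tup/3: tup(tup(V, a, n), tup(e, 5, n), c) = Y1,  M = p(5, n),  T = g(5).
Bind Y1 := tup(tup(V, a, n), tup(e, 5, n), c); no other remaining equation mentions Y1.
Bind M := p(5, n); substituting into the one remaining equation that mentions M gives: g(tup(tup(p(5, n), p(0, p(5, n)), tup(0, 0, p(5, n))), Y2, n)) = g(tup(A, p(e, A), Z)).
Bind T := g(5); substituting into the one remaining equation that mentions T gives: tup(5, p(c, 0), V) = tup(5, N, g(5)).
Decompose g/1: tup(tup(p(5, n), p(0, p(5, n)), tup(0, 0, p(5, n))), Y2, n) = tup(A, p(e, A), Z).
Decompose tup/3: tup(p(5, n), p(0, p(5, n)), tup(0, 0, p(5, n))) = A,  Y2 = p(e, A),  n = Z.
Bind A := tup(p(5, n), p(0, p(5, n)), tup(0, 0, p(5, n))); substituting into the one remaining equation that mentions A gives: Y2 = p(e, tup(p(5, n), p(0, p(5, n)), tup(0, 0, p(5, n)))).
Bind Y2 := p(e, tup(p(5, n), p(0, p(5, n)), tup(0, 0, p(5, n)))); no other remaining equation mentions Y2.
Bind Z := n; no other remaining equation mentions Z.
Decompose tup/3: 5 = 5,  p(c, 0) = N,  V = g(5).
Delete trivial equation 5 = 5.
Bind N := p(c, 0); no other remaining equation mentions N.
Bind V := g(5). Substituting into the earlier binding gives Y1 := tup(tup(g(5), a, n), tup(e, 5, n), c).
MGU = { Y1 ↦ tup(tup(g(5), a, n), tup(e, 5, n), c), M ↦ p(5, n), T ↦ g(5), A ↦ tup(p(5, n), p(0, p(5, n)), tup(0, 0, p(5, n))), Y2 ↦ p(e, tup(p(5, n), p(0, p(5, n)), tup(0, 0, p(5, n)))), Z ↦ n, N ↦ p(c, 0), V ↦ g(5) }, so Y1 ↦ tup(tup(g(5), a, n), tup(e, 5, n), c).

tup(tup(g(5), a, n), tup(e, 5, n), c)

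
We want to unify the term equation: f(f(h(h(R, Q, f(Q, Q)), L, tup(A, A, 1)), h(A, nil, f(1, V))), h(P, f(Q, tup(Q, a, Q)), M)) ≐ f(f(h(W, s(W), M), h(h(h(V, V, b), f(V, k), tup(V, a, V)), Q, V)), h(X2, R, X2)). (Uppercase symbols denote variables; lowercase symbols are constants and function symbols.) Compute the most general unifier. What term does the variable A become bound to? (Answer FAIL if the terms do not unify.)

FAIL

Decompose f/2: f(h(h(R, Q, f(Q, Q)), L, tup(A, A, 1)), h(A, nil, f(1, V))) ≐ f(h(W, s(W), M), h(h(h(V, V, b), f(V, k), tup(V, a, V)), Q, V)),  h(P, f(Q, tup(Q, a, Q)), M) ≐ h(X2, R, X2).
Decompose f/2: h(h(R, Q, f(Q, Q)), L, tup(A, A, 1)) ≐ h(W, s(W), M),  h(A, nil, f(1, V)) ≐ h(h(h(V, V, b), f(V, k), tup(V, a, V)), Q, V).
Decompose h/3: h(R, Q, f(Q, Q)) ≐ W,  L ≐ s(W),  tup(A, A, 1) ≐ M.
Bind W := h(R, Q, f(Q, Q)); substituting into the one remaining equation that mentions W gives: L ≐ s(h(R, Q, f(Q, Q))).
Bind L := s(h(R, Q, f(Q, Q))); no other remaining equation mentions L.
Bind M := tup(A, A, 1); substituting into the one remaining equation that mentions M gives: h(P, f(Q, tup(Q, a, Q)), tup(A, A, 1)) ≐ h(X2, R, X2).
Decompose h/3: A ≐ h(h(V, V, b), f(V, k), tup(V, a, V)),  nil ≐ Q,  f(1, V) ≐ V.
Bind A := h(h(V, V, b), f(V, k), tup(V, a, V)); substituting into the one remaining equation that mentions A gives: h(P, f(Q, tup(Q, a, Q)), tup(h(h(V, V, b), f(V, k), tup(V, a, V)), h(h(V, V, b), f(V, k), tup(V, a, V)), 1)) ≐ h(X2, R, X2). Substituting into the earlier binding gives M := tup(h(h(V, V, b), f(V, k), tup(V, a, V)), h(h(V, V, b), f(V, k), tup(V, a, V)), 1).
Bind Q := nil; substituting into the one remaining equation that mentions Q gives: h(P, f(nil, tup(nil, a, nil)), tup(h(h(V, V, b), f(V, k), tup(V, a, V)), h(h(V, V, b), f(V, k), tup(V, a, V)), 1)) ≐ h(X2, R, X2). Substituting into the earlier bindings gives W := h(R, nil, f(nil, nil)), L := s(h(R, nil, f(nil, nil))).
Occurs check fails: V occurs in f(1, V); the equation V ≐ f(1, V) has no finite solution.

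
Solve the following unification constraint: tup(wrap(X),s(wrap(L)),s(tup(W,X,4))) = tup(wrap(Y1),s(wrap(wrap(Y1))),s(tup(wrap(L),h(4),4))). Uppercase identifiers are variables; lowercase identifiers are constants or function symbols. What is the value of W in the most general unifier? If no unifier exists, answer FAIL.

Decompose tup/3: wrap(X) = wrap(Y1),  s(wrap(L)) = s(wrap(wrap(Y1))),  s(tup(W,X,4)) = s(tup(wrap(L),h(4),4)).
Decompose wrap/1: X = Y1.
Bind X := Y1; substituting into the one remaining equation that mentions X gives: s(tup(W,Y1,4)) = s(tup(wrap(L),h(4),4)).
Decompose s/1: wrap(L) = wrap(wrap(Y1)).
Decompose wrap/1: L = wrap(Y1).
Bind L := wrap(Y1); substituting into the remaining equation gives: s(tup(W,Y1,4)) = s(tup(wrap(wrap(Y1)),h(4),4)).
Decompose s/1: tup(W,Y1,4) = tup(wrap(wrap(Y1)),h(4),4).
Decompose tup/3: W = wrap(wrap(Y1)),  Y1 = h(4),  4 = 4.
Bind W := wrap(wrap(Y1)); no other remaining equation mentions W.
Bind Y1 := h(4); no other remaining equation mentions Y1. Substituting into the earlier bindings gives X := h(4), L := wrap(h(4)), W := wrap(wrap(h(4))).
Delete trivial equation 4 = 4.
MGU = { X ↦ h(4), L ↦ wrap(h(4)), W ↦ wrap(wrap(h(4))), Y1 ↦ h(4) }, so W ↦ wrap(wrap(h(4))).

wrap(wrap(h(4)))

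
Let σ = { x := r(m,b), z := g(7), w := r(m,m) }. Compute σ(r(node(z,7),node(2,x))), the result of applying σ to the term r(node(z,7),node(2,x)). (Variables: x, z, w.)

Replace each occurrence of x with r(m,b).
Replace each occurrence of z with g(7).
Result: r(node(g(7),7),node(2,r(m,b))).

r(node(g(7),7),node(2,r(m,b)))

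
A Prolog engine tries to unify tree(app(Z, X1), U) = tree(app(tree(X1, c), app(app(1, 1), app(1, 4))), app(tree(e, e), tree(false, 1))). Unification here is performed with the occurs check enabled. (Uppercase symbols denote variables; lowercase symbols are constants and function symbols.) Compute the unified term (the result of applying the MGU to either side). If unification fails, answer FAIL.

tree(app(tree(app(app(1, 1), app(1, 4)), c), app(app(1, 1), app(1, 4))), app(tree(e, e), tree(false, 1)))

Decompose tree/2: app(Z, X1) = app(tree(X1, c), app(app(1, 1), app(1, 4))),  U = app(tree(e, e), tree(false, 1)).
Decompose app/2: Z = tree(X1, c),  X1 = app(app(1, 1), app(1, 4)).
Bind Z := tree(X1, c); no other remaining equation mentions Z.
Bind X1 := app(app(1, 1), app(1, 4)); no other remaining equation mentions X1. Substituting into the earlier binding gives Z := tree(app(app(1, 1), app(1, 4)), c).
Bind U := app(tree(e, e), tree(false, 1)).
Applying the MGU to either side gives tree(app(tree(app(app(1, 1), app(1, 4)), c), app(app(1, 1), app(1, 4))), app(tree(e, e), tree(false, 1))).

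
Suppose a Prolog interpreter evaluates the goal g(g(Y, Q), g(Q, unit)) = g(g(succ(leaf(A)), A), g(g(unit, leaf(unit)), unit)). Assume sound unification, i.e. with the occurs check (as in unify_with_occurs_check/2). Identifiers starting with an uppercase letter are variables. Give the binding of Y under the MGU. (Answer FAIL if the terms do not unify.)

succ(leaf(g(unit, leaf(unit))))

Decompose g/2: g(Y, Q) = g(succ(leaf(A)), A),  g(Q, unit) = g(g(unit, leaf(unit)), unit).
Decompose g/2: Y = succ(leaf(A)),  Q = A.
Bind Y := succ(leaf(A)); no other remaining equation mentions Y.
Bind Q := A; substituting into the remaining equation gives: g(A, unit) = g(g(unit, leaf(unit)), unit).
Decompose g/2: A = g(unit, leaf(unit)),  unit = unit.
Bind A := g(unit, leaf(unit)); no other remaining equation mentions A. Substituting into the earlier bindings gives Y := succ(leaf(g(unit, leaf(unit)))), Q := g(unit, leaf(unit)).
Delete trivial equation unit = unit.
MGU = { Y -> succ(leaf(g(unit, leaf(unit)))), Q -> g(unit, leaf(unit)), A -> g(unit, leaf(unit)) }, so Y -> succ(leaf(g(unit, leaf(unit)))).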